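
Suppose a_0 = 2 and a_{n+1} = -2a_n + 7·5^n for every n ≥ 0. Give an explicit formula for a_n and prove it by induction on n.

Claim: a_n = (-2)^n + 5^n.

Base case: a_0 = 2, and (-2)^0 + 5^0 = 1 + 1 = 2.
Assume a_m = (-2)^m + 5^m for some m ≥ 0.
Then a_{m+1} = -2a_m + 7·5^m = -2·((-2)^m + 5^m) + 7·5^m = (-2)^{m+1} − 2·5^m + 7·5^m = (-2)^{m+1} + 5·5^m = (-2)^{m+1} + 5^{m+1}.
Hence a_n = (-2)^n + 5^n for every n ≥ 0, by induction.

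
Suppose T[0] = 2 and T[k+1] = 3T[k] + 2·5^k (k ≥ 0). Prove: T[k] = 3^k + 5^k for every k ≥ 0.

Base case: T[0] = 2, and 3^0 + 5^0 = 1 + 1 = 2.
Assume T[r] = 3^r + 5^r for some r ≥ 0.
Then T[r+1] = 3T[r] + 2·5^r = 3·(3^r + 5^r) + 2·5^r = 3^{r+1} + 3·5^r + 2·5^r = 3^{r+1} + 5·5^r = 3^{r+1} + 5^{r+1}.
This completes the inductive step, so T[k] = 3^k + 5^k for all k ≥ 0.

T[k] = 3^k + 5^k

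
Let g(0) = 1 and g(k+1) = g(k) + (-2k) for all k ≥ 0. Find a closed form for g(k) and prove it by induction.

Claim: g(k) = -k^2 + k + 1.

Base case: g(0) = 1, and -0^2 + 0 + 1 = 1.
Assume g(m) = -m^2 + m + 1.
Then g(m+1) = g(m) + (-2m) = (-m^2 + m + 1) + (-2m) = -m^2 − m + 1,
and -(m+1)^2 + (m+1) + 1 = -m^2 − m + 1.
This completes the inductive step, so g(k) = -k^2 + k + 1 for all k ≥ 0.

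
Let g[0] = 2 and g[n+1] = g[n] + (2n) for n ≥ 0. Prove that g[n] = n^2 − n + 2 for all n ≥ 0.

Base case: g[0] = 2, and 0^2 − 0 + 2 = 2.
Assume g[k] = k^2 − k + 2.
Then g[k+1] = g[k] + (2k) = (k^2 − k + 2) + (2k) = k^2 + k + 2,
and (k+1)^2 − (k+1) + 2 = k^2 + k + 2.
This completes the inductive step, so g[n] = n^2 − n + 2 for all n ≥ 0.

g[n] = n^2 − n + 2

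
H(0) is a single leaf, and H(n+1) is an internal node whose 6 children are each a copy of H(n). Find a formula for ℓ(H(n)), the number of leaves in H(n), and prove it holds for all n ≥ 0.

Claim: ℓ(H(n)) = 6^n.

Base case: ℓ(H(0)) = 1, and 6^0 = 1.
Assume ℓ(H(r)) = 6^r.
Then ℓ(H(r+1)) = 6·ℓ(H(r)) = 6·6^r = 6^{r+1}.
Hence ℓ(H(n)) = 6^n for every n ≥ 0, by induction.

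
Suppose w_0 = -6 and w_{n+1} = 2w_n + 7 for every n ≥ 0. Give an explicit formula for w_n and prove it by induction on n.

Claim: w_n = 2^n − 7.

Base case: w_0 = -6, and 2^0 − 7 = 1 − 7 = -6.
Assume w_m = 2^m − 7 for some m ≥ 0.
Then w_{m+1} = 2w_m + 7 = 2·(2^m − 7) + 7 = 2^{m+1} − 14 + 7 = 2^{m+1} − 7.
So the formula holds for m+1, and by induction w_n = 2^n − 7 for all n ≥ 0.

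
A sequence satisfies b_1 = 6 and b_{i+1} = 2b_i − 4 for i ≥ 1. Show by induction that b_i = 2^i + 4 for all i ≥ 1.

Base case: b_1 = 6, and 2^1 + 4 = 2 + 4 = 6.
Assume b_j = 2^j + 4 for some j ≥ 1.
Then b_{j+1} = 2b_j − 4 = 2·(2^j + 4) − 4 = 2^{j+1} + 8 − 4 = 2^{j+1} + 4.
Hence b_i = 2^i + 4 for every i ≥ 1, by induction.

b_i = 2^i + 4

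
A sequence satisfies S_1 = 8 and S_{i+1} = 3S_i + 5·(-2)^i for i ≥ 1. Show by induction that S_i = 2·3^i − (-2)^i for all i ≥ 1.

Base case: S_1 = 8, and 2·3^1 − (-2)^1 = 6 + 2 = 8.
Assume S_m = 2·3^m − (-2)^m for some m ≥ 1.
Then S_{m+1} = 3S_m + 5·(-2)^m = 3·(2·3^m − (-2)^m) + 5·(-2)^m = 2·3^{m+1} − 3·(-2)^m + 5·(-2)^m = 2·3^{m+1} + 2·(-2)^m = 2·3^{m+1} − (-2)^{m+1}.
So the formula holds for m+1, and by induction S_i = 2·3^i − (-2)^i for all i ≥ 1.

S_i = 2·3^i − (-2)^i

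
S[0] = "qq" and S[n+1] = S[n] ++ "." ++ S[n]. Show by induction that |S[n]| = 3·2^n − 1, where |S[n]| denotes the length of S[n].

Base case: |S[0]| = 2, and 3·2^0 − 1 = 2.
Assume |S[m]| = 3·2^m − 1.
Then |S[m+1]| = |S[m]| + 1 + |S[m]| = 2|S[m]| + 1 = 2(3·2^m − 1) + 1 = 3·2^{m+1} − 2 + 1 = 3·2^{m+1} − 1.
By induction, |S[n]| = 3·2^n − 1 for all n ≥ 0.

|S[n]| = 3·2^n − 1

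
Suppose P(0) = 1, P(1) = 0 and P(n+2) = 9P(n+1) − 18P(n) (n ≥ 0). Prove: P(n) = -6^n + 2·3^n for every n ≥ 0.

Base cases: P(0) = 1 and -6^0 + 2·3^0 = 1; P(1) = 0 and -6^1 + 2·3^1 = 0.
Assume P(i) = -6^i + 2·3^i for all 0 ≤ i ≤ j, where j ≥ 1.
Then P(j+1) = 9P(j) − 18P(j−1) = 9·(-6^j + 2·3^j) − 18·(-6^{j−1} + 2·3^{j−1}) = -(9·6 − 18)6^{j−1} + 2·(9·3 − 18)3^{j−1} = -36·6^{j−1} + 18·3^{j−1} = -6^{j+1} + 2·3^{j+1}.
Hence P(n) = -6^n + 2·3^n for every n ≥ 0, by strong induction.

P(n) = -6^n + 2·3^n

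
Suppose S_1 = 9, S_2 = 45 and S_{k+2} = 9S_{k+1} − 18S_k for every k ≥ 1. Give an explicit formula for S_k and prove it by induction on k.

Claim: S_k = 3^k + 6^k.

Base cases: S_1 = 9 and 3^1 + 6^1 = 9; S_2 = 45 and 3^2 + 6^2 = 45.
Assume S_i = 3^i + 6^i for all 1 ≤ i ≤ j, where j ≥ 2.
Then S_{j+1} = 9S_j − 18S_{j−1} = 9·(3^j + 6^j) − 18·(3^{j−1} + 6^{j−1}) = (9·3 − 18)3^{j−1} + (9·6 − 18)6^{j−1} = 9·3^{j−1} + 36·6^{j−1} = 3^{j+1} + 6^{j+1}.
This completes the inductive step, so S_k = 3^k + 6^k for all k ≥ 1.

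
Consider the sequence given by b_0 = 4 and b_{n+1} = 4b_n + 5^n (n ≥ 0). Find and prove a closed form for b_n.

Claim: b_n = 3·4^n + 5^n.

Base case: b_0 = 4, and 3·4^0 + 5^0 = 3 + 1 = 4.
Assume b_r = 3·4^r + 5^r for some r ≥ 0.
Then b_{r+1} = 4b_r + 5^r = 4·(3·4^r + 5^r) + 5^r = 3·4^{r+1} + 4·5^r + 5^r = 3·4^{r+1} + 5·5^r = 3·4^{r+1} + 5^{r+1}.
So the formula holds for r+1, and by induction b_n = 3·4^n + 5^n for all n ≥ 0.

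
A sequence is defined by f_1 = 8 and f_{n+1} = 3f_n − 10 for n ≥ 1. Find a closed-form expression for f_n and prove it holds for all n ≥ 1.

Claim: f_n = 3^n + 5.

Base case: f_1 = 8, and 3^1 + 5 = 3 + 5 = 8.
Assume f_r = 3^r + 5 for some r ≥ 1.
Then f_{r+1} = 3f_r − 10 = 3·(3^r + 5) − 10 = 3^{r+1} + 15 − 10 = 3^{r+1} + 5.
Hence f_n = 3^n + 5 for every n ≥ 1, by induction.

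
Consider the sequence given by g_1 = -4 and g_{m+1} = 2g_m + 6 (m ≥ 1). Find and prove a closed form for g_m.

Claim: g_m = 2^m − 6.

Base case: g_1 = -4, and 2^1 − 6 = 2 − 6 = -4.
Assume g_k = 2^k − 6 for some k ≥ 1.
Then g_{k+1} = 2g_k + 6 = 2·(2^k − 6) + 6 = 2^{k+1} − 12 + 6 = 2^{k+1} − 6.
This completes the inductive step, so g_m = 2^m − 6 for all m ≥ 1.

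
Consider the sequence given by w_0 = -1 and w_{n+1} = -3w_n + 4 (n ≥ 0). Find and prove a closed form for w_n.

Claim: w_n = -2·(-3)^n + 1.

Base case: w_0 = -1, and -2·(-3)^0 + 1 = -2 + 1 = -1.
Assume w_m = -2·(-3)^m + 1 for some m ≥ 0.
Then w_{m+1} = -3w_m + 4 = -3·(-2·(-3)^m + 1) + 4 = 6·(-3)^m − 3 + 4 = -2·(-3)^{m+1} + 1.
Hence w_n = -2·(-3)^n + 1 for every n ≥ 0, by induction.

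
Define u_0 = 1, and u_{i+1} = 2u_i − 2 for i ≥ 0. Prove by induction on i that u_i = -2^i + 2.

Base case: u_0 = 1, and -2^0 + 2 = -1 + 2 = 1.
Assume u_j = -2^j + 2 for some j ≥ 0.
Then u_{j+1} = 2u_j − 2 = 2·(-2^j + 2) − 2 = -2^{j+1} + 4 − 2 = -2^{j+1} + 2.
This completes the inductive step, so u_i = -2^i + 2 for all i ≥ 0.

u_i = -2^i + 2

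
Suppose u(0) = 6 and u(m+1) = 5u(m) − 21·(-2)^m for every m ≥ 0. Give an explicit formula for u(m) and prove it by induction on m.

Claim: u(m) = 3·5^m + 3·(-2)^m.

Base case: u(0) = 6, and 3·5^0 + 3·(-2)^0 = 3 + 3 = 6.
Assume u(k) = 3·5^k + 3·(-2)^k for some k ≥ 0.
Then u(k+1) = 5u(k) − 21·(-2)^k = 5·(3·5^k + 3·(-2)^k) − 21·(-2)^k = 3·5^{k+1} + 15·(-2)^k − 21·(-2)^k = 3·5^{k+1} − 6·(-2)^k = 3·5^{k+1} + 3·(-2)^{k+1}.
This completes the inductive step, so u(m) = 3·5^m + 3·(-2)^m for all m ≥ 0.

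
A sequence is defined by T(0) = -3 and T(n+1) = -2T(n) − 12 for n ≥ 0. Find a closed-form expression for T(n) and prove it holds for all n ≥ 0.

Claim: T(n) = (-2)^n − 4.

Base case: T(0) = -3, and (-2)^0 − 4 = 1 − 4 = -3.
Assume T(r) = (-2)^r − 4 for some r ≥ 0.
Then T(r+1) = -2T(r) − 12 = -2·((-2)^r − 4) − 12 = -2·(-2)^r + 8 − 12 = (-2)^{r+1} − 4.
By induction, T(n) = (-2)^n − 4 for all n ≥ 0.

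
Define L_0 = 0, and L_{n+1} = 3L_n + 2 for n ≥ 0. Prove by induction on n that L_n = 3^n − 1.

Base case: L_0 = 0, and 3^0 − 1 = 1 − 1 = 0.
Assume L_k = 3^k − 1 for some k ≥ 0.
Then L_{k+1} = 3L_k + 2 = 3·(3^k − 1) + 2 = 3^{k+1} − 3 + 2 = 3^{k+1} − 1.
This completes the inductive step, so L_n = 3^n − 1 for all n ≥ 0.

L_n = 3^n − 1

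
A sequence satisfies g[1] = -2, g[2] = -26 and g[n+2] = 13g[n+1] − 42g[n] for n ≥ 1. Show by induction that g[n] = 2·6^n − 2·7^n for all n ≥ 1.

Base cases: g[1] = -2 and 2·6^1 − 2·7^1 = -2; g[2] = -26 and 2·6^2 − 2·7^2 = -26.
Assume g[j] = 2·6^j − 2·7^j for all 1 ≤ j ≤ m, where m ≥ 2.
Then g[m+1] = 13g[m] − 42g[m−1] = 13·(2·6^m − 2·7^m) − 42·(2·6^{m−1} − 2·7^{m−1}) = 2·(13·6 − 42)6^{m−1} − 2·(13·7 − 42)7^{m−1} = 72·6^{m−1} − 98·7^{m−1} = 2·6^{m+1} − 2·7^{m+1}.
This completes the inductive step, so g[n] = 2·6^n − 2·7^n for all n ≥ 1.

g[n] = 2·6^n − 2·7^n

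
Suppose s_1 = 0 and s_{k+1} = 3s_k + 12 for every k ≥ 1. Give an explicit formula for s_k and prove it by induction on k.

Claim: s_k = 2·3^k − 6.

Base case: s_1 = 0, and 2·3^1 − 6 = 6 − 6 = 0.
Assume s_j = 2·3^j − 6 for some j ≥ 1.
Then s_{j+1} = 3s_j + 12 = 3·(2·3^j − 6) + 12 = 6·3^j − 18 + 12 = 2·3^{j+1} − 6.
So the formula holds for j+1, and by induction s_k = 2·3^k − 6 for all k ≥ 1.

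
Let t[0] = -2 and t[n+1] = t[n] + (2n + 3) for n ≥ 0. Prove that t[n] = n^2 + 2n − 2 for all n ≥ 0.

Base case: t[0] = -2, and 0^2 + 2·0 − 2 = -2.
Assume t[k] = k^2 + 2k − 2.
Then t[k+1] = t[k] + (2k + 3) = (k^2 + 2k − 2) + (2k + 3) = k^2 + 4k + 1,
and (k+1)^2 + 2·(k+1) − 2 = k^2 + 4k + 1.
This completes the inductive step, so t[n] = n^2 + 2n − 2 for all n ≥ 0.

t[n] = n^2 + 2n − 2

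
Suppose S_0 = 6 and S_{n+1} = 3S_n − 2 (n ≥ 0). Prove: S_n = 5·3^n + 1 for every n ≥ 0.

Base case: S_0 = 6, and 5·3^0 + 1 = 5 + 1 = 6.
Assume S_m = 5·3^m + 1 for some m ≥ 0.
Then S_{m+1} = 3S_m − 2 = 3·(5·3^m + 1) − 2 = 15·3^m + 3 − 2 = 5·3^{m+1} + 1.
Hence S_n = 5·3^n + 1 for every n ≥ 0, by induction.

S_n = 5·3^n + 1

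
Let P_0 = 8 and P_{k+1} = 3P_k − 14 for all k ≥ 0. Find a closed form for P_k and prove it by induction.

Claim: P_k = 3^k + 7.

Base case: P_0 = 8, and 3^0 + 7 = 1 + 7 = 8.
Assume P_m = 3^m + 7 for some m ≥ 0.
Then P_{m+1} = 3P_m − 14 = 3·(3^m + 7) − 14 = 3^{m+1} + 21 − 14 = 3^{m+1} + 7.
Hence P_k = 3^k + 7 for every k ≥ 0, by induction.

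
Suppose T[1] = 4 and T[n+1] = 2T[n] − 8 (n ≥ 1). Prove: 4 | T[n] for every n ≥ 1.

Base case: T[1] = 4 = 4·1, so 4 | T[1].
Assume 4 | T[j], so T[j] = 4t for some integer t.
Then T[j+1] = 2T[j] − 8 = 2·(4t) − 8 = 4(2t − 2), so 4 | T[j+1].
This completes the inductive step, so 4 | T[n] for all n ≥ 1.

4 | T[n]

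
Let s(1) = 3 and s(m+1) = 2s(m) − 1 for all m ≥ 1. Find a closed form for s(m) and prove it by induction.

Claim: s(m) = 2^m + 1.

Base case: s(1) = 3, and 2^1 + 1 = 2 + 1 = 3.
Assume s(k) = 2^k + 1 for some k ≥ 1.
Then s(k+1) = 2s(k) − 1 = 2·(2^k + 1) − 1 = 2^{k+1} + 2 − 1 = 2^{k+1} + 1.
By induction, s(m) = 2^m + 1 for all m ≥ 1.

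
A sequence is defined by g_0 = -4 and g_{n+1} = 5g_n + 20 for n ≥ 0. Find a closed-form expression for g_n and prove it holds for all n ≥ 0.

Claim: g_n = 5^n − 5.

Base case: g_0 = -4, and 5^0 − 5 = 1 − 5 = -4.
Assume g_m = 5^m − 5 for some m ≥ 0.
Then g_{m+1} = 5g_m + 20 = 5·(5^m − 5) + 20 = 5^{m+1} − 25 + 20 = 5^{m+1} − 5.
So the formula holds for m+1, and by induction g_n = 5^n − 5 for all n ≥ 0.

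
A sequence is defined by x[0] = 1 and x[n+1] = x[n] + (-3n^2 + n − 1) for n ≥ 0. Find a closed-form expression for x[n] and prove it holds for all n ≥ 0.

Claim: x[n] = -n^3 + 2n^2 − 2n + 1.

Base case: x[0] = 1, and -0^3 + 2·0^2 − 2·0 + 1 = 1.
Assume x[m] = -m^3 + 2m^2 − 2m + 1.
Then x[m+1] = x[m] + (-3m^2 + m − 1) = (-m^3 + 2m^2 − 2m + 1) + (-3m^2 + m − 1) = -m^3 − m^2 − m,
and -(m+1)^3 + 2·(m+1)^2 − 2·(m+1) + 1 = -m^3 − m^2 − m.
By induction, x[n] = -n^3 + 2n^2 − 2n + 1 for all n ≥ 0.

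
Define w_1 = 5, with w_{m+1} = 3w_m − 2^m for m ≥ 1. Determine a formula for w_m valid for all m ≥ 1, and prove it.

Claim: w_m = 3^m + 2^m.

Base case: w_1 = 5, and 3^1 + 2^1 = 3 + 2 = 5.
Assume w_k = 3^k + 2^k for some k ≥ 1.
Then w_{k+1} = 3w_k − 2^k = 3·(3^k + 2^k) − 2^k = 3^{k+1} + 3·2^k − 2^k = 3^{k+1} + 2·2^k = 3^{k+1} + 2^{k+1}.
This completes the inductive step, so w_m = 3^m + 2^m for all m ≥ 1.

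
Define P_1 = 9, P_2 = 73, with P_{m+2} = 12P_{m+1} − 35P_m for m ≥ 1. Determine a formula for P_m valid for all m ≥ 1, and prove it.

Claim: P_m = -5^m + 2·7^m.

Base cases: P_1 = 9 and -5^1 + 2·7^1 = 9; P_2 = 73 and -5^2 + 2·7^2 = 73.
Assume P_j = -5^j + 2·7^j for all 1 ≤ j ≤ k, where k ≥ 2.
Then P_{k+1} = 12P_k − 35P_{k−1} = 12·(-5^k + 2·7^k) − 35·(-5^{k−1} + 2·7^{k−1}) = -(12·5 − 35)5^{k−1} + 2·(12·7 − 35)7^{k−1} = -25·5^{k−1} + 98·7^{k−1} = -5^{k+1} + 2·7^{k+1}.
This completes the inductive step, so P_m = -5^m + 2·7^m for all m ≥ 1.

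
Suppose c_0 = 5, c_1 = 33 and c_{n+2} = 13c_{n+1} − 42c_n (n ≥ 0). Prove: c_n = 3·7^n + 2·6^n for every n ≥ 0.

Base cases: c_0 = 5 and 3·7^0 + 2·6^0 = 5; c_1 = 33 and 3·7^1 + 2·6^1 = 33.
Assume c_j = 3·7^j + 2·6^j for all 0 ≤ j ≤ k, where k ≥ 1.
Then c_{k+1} = 13c_k − 42c_{k−1} = 13·(3·7^k + 2·6^k) − 42·(3·7^{k−1} + 2·6^{k−1}) = 3·(13·7 − 42)7^{k−1} + 2·(13·6 − 42)6^{k−1} = 147·7^{k−1} + 72·6^{k−1} = 3·7^{k+1} + 2·6^{k+1}.
This completes the inductive step, so c_n = 3·7^n + 2·6^n for all n ≥ 0.

c_n = 3·7^n + 2·6^n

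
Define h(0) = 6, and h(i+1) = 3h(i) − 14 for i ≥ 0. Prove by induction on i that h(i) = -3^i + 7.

Base case: h(0) = 6, and -3^0 + 7 = -1 + 7 = 6.
Assume h(r) = -3^r + 7 for some r ≥ 0.
Then h(r+1) = 3h(r) − 14 = 3·(-3^r + 7) − 14 = -3^{r+1} + 21 − 14 = -3^{r+1} + 7.
By induction, h(i) = -3^i + 7 for all i ≥ 0.

h(i) = -3^i + 7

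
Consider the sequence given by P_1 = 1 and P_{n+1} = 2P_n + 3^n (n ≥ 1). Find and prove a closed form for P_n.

Claim: P_n = -2^n + 3^n.

Base case: P_1 = 1, and -2^1 + 3^1 = -2 + 3 = 1.
Assume P_j = -2^j + 3^j for some j ≥ 1.
Then P_{j+1} = 2P_j + 3^j = 2·(-2^j + 3^j) + 3^j = -2^{j+1} + 2·3^j + 3^j = -2^{j+1} + 3·3^j = -2^{j+1} + 3^{j+1}.
So the formula holds for j+1, and by induction P_n = -2^n + 3^n for all n ≥ 1.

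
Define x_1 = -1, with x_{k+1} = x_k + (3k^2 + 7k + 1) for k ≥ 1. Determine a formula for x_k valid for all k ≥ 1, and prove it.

Claim: x_k = k^3 + 2k^2 − 2k − 2.

Base case: x_1 = -1, and 1^3 + 2·1^2 − 2·1 − 2 = -1.
Assume x_m = m^3 + 2m^2 − 2m − 2.
Then x_{m+1} = x_m + (3m^2 + 7m + 1) = (m^3 + 2m^2 − 2m − 2) + (3m^2 + 7m + 1) = m^3 + 5m^2 + 5m − 1,
and (m+1)^3 + 2·(m+1)^2 − 2·(m+1) − 2 = m^3 + 5m^2 + 5m − 1.
By induction, x_k = k^3 + 2k^2 − 2k − 2 for all k ≥ 1.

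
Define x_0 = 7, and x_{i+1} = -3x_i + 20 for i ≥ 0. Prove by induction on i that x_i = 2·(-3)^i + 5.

Base case: x_0 = 7, and 2·(-3)^0 + 5 = 2 + 5 = 7.
Assume x_k = 2·(-3)^k + 5 for some k ≥ 0.
Then x_{k+1} = -3x_k + 20 = -3·(2·(-3)^k + 5) + 20 = -6·(-3)^k − 15 + 20 = 2·(-3)^{k+1} + 5.
By induction, x_i = 2·(-3)^i + 5 for all i ≥ 0.

x_i = 2·(-3)^i + 5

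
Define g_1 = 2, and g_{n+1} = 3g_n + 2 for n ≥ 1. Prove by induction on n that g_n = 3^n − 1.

Base case: g_1 = 2, and 3^1 − 1 = 3 − 1 = 2.
Assume g_m = 3^m − 1 for some m ≥ 1.
Then g_{m+1} = 3g_m + 2 = 3·(3^m − 1) + 2 = 3^{m+1} − 3 + 2 = 3^{m+1} − 1.
Hence g_n = 3^n − 1 for every n ≥ 1, by induction.

g_n = 3^n − 1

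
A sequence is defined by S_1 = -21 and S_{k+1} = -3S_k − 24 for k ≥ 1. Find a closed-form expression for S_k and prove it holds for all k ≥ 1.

Claim: S_k = 5·(-3)^k − 6.

Base case: S_1 = -21, and 5·(-3)^1 − 6 = -15 − 6 = -21.
Assume S_j = 5·(-3)^j − 6 for some j ≥ 1.
Then S_{j+1} = -3S_j − 24 = -3·(5·(-3)^j − 6) − 24 = -15·(-3)^j + 18 − 24 = 5·(-3)^{j+1} − 6.
So the formula holds for j+1, and by induction S_k = 5·(-3)^k − 6 for all k ≥ 1.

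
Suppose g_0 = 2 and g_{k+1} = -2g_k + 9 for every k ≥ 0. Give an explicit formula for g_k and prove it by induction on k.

Claim: g_k = -(-2)^k + 3.

Base case: g_0 = 2, and -(-2)^0 + 3 = -1 + 3 = 2.
Assume g_m = -(-2)^m + 3 for some m ≥ 0.
Then g_{m+1} = -2g_m + 9 = -2·(-(-2)^m + 3) + 9 = 2·(-2)^m − 6 + 9 = -(-2)^{m+1} + 3.
This completes the inductive step, so g_k = -(-2)^k + 3 for all k ≥ 0.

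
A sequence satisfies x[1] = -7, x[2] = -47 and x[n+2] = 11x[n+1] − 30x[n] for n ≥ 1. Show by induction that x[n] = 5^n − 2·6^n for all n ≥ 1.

Base cases: x[1] = -7 and 5^1 − 2·6^1 = -7; x[2] = -47 and 5^2 − 2·6^2 = -47.
Assume x[j] = 5^j − 2·6^j for all 1 ≤ j ≤ k, where k ≥ 2.
Then x[k+1] = 11x[k] − 30x[k−1] = 11·(5^k − 2·6^k) − 30·(5^{k−1} − 2·6^{k−1}) = (11·5 − 30)5^{k−1} − 2·(11·6 − 30)6^{k−1} = 25·5^{k−1} − 72·6^{k−1} = 5^{k+1} − 2·6^{k+1}.
This completes the inductive step, so x[n] = 5^n − 2·6^n for all n ≥ 1.

x[n] = 5^n − 2·6^n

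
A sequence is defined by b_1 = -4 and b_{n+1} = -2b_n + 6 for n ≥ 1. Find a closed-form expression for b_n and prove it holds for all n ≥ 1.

Claim: b_n = 3·(-2)^n + 2.

Base case: b_1 = -4, and 3·(-2)^1 + 2 = -6 + 2 = -4.
Assume b_j = 3·(-2)^j + 2 for some j ≥ 1.
Then b_{j+1} = -2b_j + 6 = -2·(3·(-2)^j + 2) + 6 = -6·(-2)^j − 4 + 6 = 3·(-2)^{j+1} + 2.
So the formula holds for j+1, and by induction b_n = 3·(-2)^n + 2 for all n ≥ 1.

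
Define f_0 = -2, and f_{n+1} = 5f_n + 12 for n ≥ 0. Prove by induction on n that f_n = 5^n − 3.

Base case: f_0 = -2, and 5^0 − 3 = 1 − 3 = -2.
Assume f_r = 5^r − 3 for some r ≥ 0.
Then f_{r+1} = 5f_r + 12 = 5·(5^r − 3) + 12 = 5^{r+1} − 15 + 12 = 5^{r+1} − 3.
This completes the inductive step, so f_n = 5^n − 3 for all n ≥ 0.

f_n = 5^n − 3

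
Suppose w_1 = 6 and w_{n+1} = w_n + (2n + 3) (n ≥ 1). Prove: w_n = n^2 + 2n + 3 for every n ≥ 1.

Base case: w_1 = 6, and 1^2 + 2·1 + 3 = 6.
Assume w_k = k^2 + 2k + 3.
Then w_{k+1} = w_k + (2k + 3) = (k^2 + 2k + 3) + (2k + 3) = k^2 + 4k + 6,
and (k+1)^2 + 2·(k+1) + 3 = k^2 + 4k + 6.
This completes the inductive step, so w_n = n^2 + 2n + 3 for all n ≥ 1.

w_n = n^2 + 2n + 3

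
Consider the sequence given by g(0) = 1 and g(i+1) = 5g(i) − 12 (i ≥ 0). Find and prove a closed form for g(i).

Claim: g(i) = -2·5^i + 3.

Base case: g(0) = 1, and -2·5^0 + 3 = -2 + 3 = 1.
Assume g(k) = -2·5^k + 3 for some k ≥ 0.
Then g(k+1) = 5g(k) − 12 = 5·(-2·5^k + 3) − 12 = -10·5^k + 15 − 12 = -2·5^{k+1} + 3.
By induction, g(i) = -2·5^i + 3 for all i ≥ 0.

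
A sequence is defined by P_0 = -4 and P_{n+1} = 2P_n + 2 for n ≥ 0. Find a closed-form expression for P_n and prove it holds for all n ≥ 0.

Claim: P_n = -2^{n+1} − 2.

Base case: P_0 = -4, and -2^{0+1} − 2 = -2 − 2 = -4.
Assume P_m = -2^{m+1} − 2 for some m ≥ 0.
Then P_{m+1} = 2P_m + 2 = 2·(-2^{m+1} − 2) + 2 = -2^{m+2} − 4 + 2 = -2^{m+2} − 2.
By induction, P_n = -2^{n+1} − 2 for all n ≥ 0.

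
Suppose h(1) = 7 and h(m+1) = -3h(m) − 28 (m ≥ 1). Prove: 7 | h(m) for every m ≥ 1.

Base case: h(1) = 7 = 7·1, so 7 | h(1).
Assume 7 | h(k), so h(k) = 7t for some integer t.
Then h(k+1) = -3h(k) − 28 = -3·(7t) − 28 = 7(-3t − 4), so 7 | h(k+1).
By induction, 7 | h(m) for all m ≥ 1.

7 | h(m)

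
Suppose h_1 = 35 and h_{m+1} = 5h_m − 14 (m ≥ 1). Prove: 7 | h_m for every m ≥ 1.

Base case: h_1 = 35 = 7·5, so 7 | h_1.
Assume 7 | h_r, so h_r = 7t for some integer t.
Then h_{r+1} = 5h_r − 14 = 5·(7t) − 14 = 7(5t − 2), so 7 | h_{r+1}.
So the property holds for r+1, and by induction 7 | h_m for all m ≥ 1.

7 | h_m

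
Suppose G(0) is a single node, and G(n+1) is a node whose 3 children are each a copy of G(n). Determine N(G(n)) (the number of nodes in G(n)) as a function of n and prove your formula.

Claim: N(G(n)) = (3^{n+1} − 1)/2.

Base case: N(G(0)) = 1, and (3^{0+1} − 1)/2 = 1.
Assume N(G(j)) = (3^{j+1} − 1)/2.
Then N(G(j+1)) = 1 + 3N(G(j)) = 1 + 3·(3^{j+1} − 1)/2 = 1 + (3^{j+2} − 3)/2 = (2 + 3^{j+2} − 3)/2 = (3^{j+2} − 1)/2.
So the formula holds for j+1, and by induction N(G(n)) = (3^{n+1} − 1)/2 for all n ≥ 0.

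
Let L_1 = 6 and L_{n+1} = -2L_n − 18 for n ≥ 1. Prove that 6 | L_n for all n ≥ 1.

Base case: L_1 = 6 = 6·1, so 6 | L_1.
Assume 6 | L_m, so L_m = 6t for some integer t.
Then L_{m+1} = -2L_m − 18 = -2·(6t) − 18 = 6(-2t − 3), so 6 | L_{m+1}.
This completes the inductive step, so 6 | L_n for all n ≥ 1.

6 | L_n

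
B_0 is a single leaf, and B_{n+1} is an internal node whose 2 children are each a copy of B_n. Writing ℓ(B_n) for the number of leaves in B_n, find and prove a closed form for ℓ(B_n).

Claim: ℓ(B_n) = 2^n.

Base case: ℓ(B_0) = 1, and 2^0 = 1.
Assume ℓ(B_k) = 2^k.
Then ℓ(B_{k+1}) = 2·ℓ(B_k) = 2·2^k = 2^{k+1}.
This completes the inductive step, so ℓ(B_n) = 2^n for all n ≥ 0.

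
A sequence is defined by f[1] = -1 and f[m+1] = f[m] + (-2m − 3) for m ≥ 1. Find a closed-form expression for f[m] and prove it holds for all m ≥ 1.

Claim: f[m] = -m^2 − 2m + 2.

Base case: f[1] = -1, and -1^2 − 2·1 + 2 = -1.
Assume f[r] = -r^2 − 2r + 2.
Then f[r+1] = f[r] + (-2r − 3) = (-r^2 − 2r + 2) + (-2r − 3) = -r^2 − 4r − 1,
and -(r+1)^2 − 2·(r+1) + 2 = -r^2 − 4r − 1.
Hence f[m] = -m^2 − 2m + 2 for every m ≥ 1, by induction.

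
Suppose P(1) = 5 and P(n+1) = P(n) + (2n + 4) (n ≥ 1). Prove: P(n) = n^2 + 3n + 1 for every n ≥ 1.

Base case: P(1) = 5, and 1^2 + 3·1 + 1 = 5.
Assume P(m) = m^2 + 3m + 1.
Then P(m+1) = P(m) + (2m + 4) = (m^2 + 3m + 1) + (2m + 4) = m^2 + 5m + 5,
and (m+1)^2 + 3·(m+1) + 1 = m^2 + 5m + 5.
This completes the inductive step, so P(n) = n^2 + 3n + 1 for all n ≥ 1.

P(n) = n^2 + 3n + 1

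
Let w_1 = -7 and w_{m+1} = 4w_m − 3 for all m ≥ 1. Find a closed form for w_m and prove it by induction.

Claim: w_m = -2·4^m + 1.

Base case: w_1 = -7, and -2·4^1 + 1 = -8 + 1 = -7.
Assume w_k = -2·4^k + 1 for some k ≥ 1.
Then w_{k+1} = 4w_k − 3 = 4·(-2·4^k + 1) − 3 = -8·4^k + 4 − 3 = -2·4^{k+1} + 1.
This completes the inductive step, so w_m = -2·4^m + 1 for all m ≥ 1.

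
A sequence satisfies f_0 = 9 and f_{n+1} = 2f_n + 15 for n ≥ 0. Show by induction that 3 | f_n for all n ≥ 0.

Base case: f_0 = 9 = 3·3, so 3 | f_0.
Assume 3 | f_m, so f_m = 3t for some integer t.
Then f_{m+1} = 2f_m + 15 = 2·(3t) + 15 = 3(2t + 5), so 3 | f_{m+1}.
By induction, 3 | f_n for all n ≥ 0.

3 | f_n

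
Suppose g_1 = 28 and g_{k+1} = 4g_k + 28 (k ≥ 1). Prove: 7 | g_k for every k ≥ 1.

Base case: g_1 = 28 = 7·4, so 7 | g_1.
Assume 7 | g_j, so g_j = 7t for some integer t.
Then g_{j+1} = 4g_j + 28 = 4·(7t) + 28 = 7(4t + 4), so 7 | g_{j+1}.
Hence 7 | g_k for every k ≥ 1, by induction.

7 | g_k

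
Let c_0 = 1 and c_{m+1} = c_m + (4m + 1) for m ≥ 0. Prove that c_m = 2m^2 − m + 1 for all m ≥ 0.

Base case: c_0 = 1, and 2·0^2 − 0 + 1 = 1.
Assume c_j = 2j^2 − j + 1.
Then c_{j+1} = c_j + (4j + 1) = (2j^2 − j + 1) + (4j + 1) = 2j^2 + 3j + 2,
and 2·(j+1)^2 − (j+1) + 1 = 2j^2 + 3j + 2.
Hence c_m = 2m^2 − m + 1 for every m ≥ 0, by induction.

c_m = 2m^2 − m + 1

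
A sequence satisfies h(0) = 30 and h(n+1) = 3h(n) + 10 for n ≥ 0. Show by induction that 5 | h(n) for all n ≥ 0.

Base case: h(0) = 30 = 5·6, so 5 | h(0).
Assume 5 | h(m), so h(m) = 5t for some integer t.
Then h(m+1) = 3h(m) + 10 = 3·(5t) + 10 = 5(3t + 2), so 5 | h(m+1).
This completes the inductive step, so 5 | h(n) for all n ≥ 0.

5 | h(n)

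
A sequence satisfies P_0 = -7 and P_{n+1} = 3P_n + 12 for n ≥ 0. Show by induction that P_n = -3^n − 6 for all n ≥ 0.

Base case: P_0 = -7, and -3^0 − 6 = -1 − 6 = -7.
Assume P_k = -3^k − 6 for some k ≥ 0.
Then P_{k+1} = 3P_k + 12 = 3·(-3^k − 6) + 12 = -3^{k+1} − 18 + 12 = -3^{k+1} − 6.
So the formula holds for k+1, and by induction P_n = -3^n − 6 for all n ≥ 0.

P_n = -3^n − 6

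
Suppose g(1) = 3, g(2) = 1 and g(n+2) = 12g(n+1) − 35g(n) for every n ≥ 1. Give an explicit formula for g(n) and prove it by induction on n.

Claim: g(n) = 2·5^n − 7^n.

Base cases: g(1) = 3 and 2·5^1 − 7^1 = 3; g(2) = 1 and 2·5^2 − 7^2 = 1.
Assume g(j) = 2·5^j − 7^j for all 1 ≤ j ≤ r, where r ≥ 2.
Then g(r+1) = 12g(r) − 35g(r−1) = 12·(2·5^r − 7^r) − 35·(2·5^{r−1} − 7^{r−1}) = 2·(12·5 − 35)5^{r−1} − (12·7 − 35)7^{r−1} = 50·5^{r−1} − 49·7^{r−1} = 2·5^{r+1} − 7^{r+1}.
Hence g(n) = 2·5^n − 7^n for every n ≥ 1, by strong induction.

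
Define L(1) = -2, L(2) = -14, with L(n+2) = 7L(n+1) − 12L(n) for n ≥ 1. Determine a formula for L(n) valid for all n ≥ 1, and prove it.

Claim: L(n) = 2·3^n − 2·4^n.

Base cases: L(1) = -2 and 2·3^1 − 2·4^1 = -2; L(2) = -14 and 2·3^2 − 2·4^2 = -14.
Assume L(j) = 2·3^j − 2·4^j for all 1 ≤ j ≤ k, where k ≥ 2.
Then L(k+1) = 7L(k) − 12L(k−1) = 7·(2·3^k − 2·4^k) − 12·(2·3^{k−1} − 2·4^{k−1}) = 2·(7·3 − 12)3^{k−1} − 2·(7·4 − 12)4^{k−1} = 18·3^{k−1} − 32·4^{k−1} = 2·3^{k+1} − 2·4^{k+1}.
By strong induction, L(n) = 2·3^n − 2·4^n for all n ≥ 1.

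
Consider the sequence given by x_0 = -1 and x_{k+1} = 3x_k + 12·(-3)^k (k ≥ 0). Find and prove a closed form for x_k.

Claim: x_k = 3^k − 2·(-3)^k.

Base case: x_0 = -1, and 3^0 − 2·(-3)^0 = 1 − 2 = -1.
Assume x_j = 3^j − 2·(-3)^j for some j ≥ 0.
Then x_{j+1} = 3x_j + 12·(-3)^j = 3·(3^j − 2·(-3)^j) + 12·(-3)^j = 3^{j+1} − 6·(-3)^j + 12·(-3)^j = 3^{j+1} + 6·(-3)^j = 3^{j+1} − 2·(-3)^{j+1}.
This completes the inductive step, so x_k = 3^k − 2·(-3)^k for all k ≥ 0.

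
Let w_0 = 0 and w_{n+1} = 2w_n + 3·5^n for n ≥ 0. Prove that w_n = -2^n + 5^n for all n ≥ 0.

Base case: w_0 = 0, and -2^0 + 5^0 = -1 + 1 = 0.
Assume w_j = -2^j + 5^j for some j ≥ 0.
Then w_{j+1} = 2w_j + 3·5^j = 2·(-2^j + 5^j) + 3·5^j = -2^{j+1} + 2·5^j + 3·5^j = -2^{j+1} + 5·5^j = -2^{j+1} + 5^{j+1}.
This completes the inductive step, so w_n = -2^n + 5^n for all n ≥ 0.

w_n = -2^n + 5^n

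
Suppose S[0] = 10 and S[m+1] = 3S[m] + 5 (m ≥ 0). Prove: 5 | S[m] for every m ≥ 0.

Base case: S[0] = 10 = 5·2, so 5 | S[0].
Assume 5 | S[k], so S[k] = 5t for some integer t.
Then S[k+1] = 3S[k] + 5 = 3·(5t) + 5 = 5(3t + 1), so 5 | S[k+1].
By induction, 5 | S[m] for all m ≥ 0.

5 | S[m]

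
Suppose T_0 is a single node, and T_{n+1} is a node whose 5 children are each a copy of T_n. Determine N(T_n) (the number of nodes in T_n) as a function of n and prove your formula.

Claim: N(T_n) = (5^{n+1} − 1)/4.

Base case: N(T_0) = 1, and (5^{0+1} − 1)/4 = 1.
Assume N(T_j) = (5^{j+1} − 1)/4.
Then N(T_{j+1}) = 1 + 5N(T_j) = 1 + 5·(5^{j+1} − 1)/4 = 1 + (5^{j+2} − 5)/4 = (4 + 5^{j+2} − 5)/4 = (5^{j+2} − 1)/4.
This completes the inductive step, so N(T_n) = (5^{n+1} − 1)/4 for all n ≥ 0.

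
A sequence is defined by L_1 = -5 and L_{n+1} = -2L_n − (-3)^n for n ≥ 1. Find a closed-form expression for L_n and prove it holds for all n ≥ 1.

Claim: L_n = (-2)^n + (-3)^n.

Base case: L_1 = -5, and (-2)^1 + (-3)^1 = -2 − 3 = -5.
Assume L_j = (-2)^j + (-3)^j for some j ≥ 1.
Then L_{j+1} = -2L_j − (-3)^j = -2·((-2)^j + (-3)^j) − (-3)^j = (-2)^{j+1} − 2·(-3)^j − (-3)^j = (-2)^{j+1} − 3·(-3)^j = (-2)^{j+1} + (-3)^{j+1}.
By induction, L_n = (-2)^n + (-3)^n for all n ≥ 1.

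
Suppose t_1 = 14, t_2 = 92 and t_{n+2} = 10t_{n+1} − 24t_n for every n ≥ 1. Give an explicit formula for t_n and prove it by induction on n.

Claim: t_n = 3·6^n − 4^n.

Base cases: t_1 = 14 and 3·6^1 − 4^1 = 14; t_2 = 92 and 3·6^2 − 4^2 = 92.
Assume t_j = 3·6^j − 4^j for all 1 ≤ j ≤ k, where k ≥ 2.
Then t_{k+1} = 10t_k − 24t_{k−1} = 10·(3·6^k − 4^k) − 24·(3·6^{k−1} − 4^{k−1}) = 3·(10·6 − 24)6^{k−1} − (10·4 − 24)4^{k−1} = 108·6^{k−1} − 16·4^{k−1} = 3·6^{k+1} − 4^{k+1}.
This completes the inductive step, so t_n = 3·6^n − 4^n for all n ≥ 1.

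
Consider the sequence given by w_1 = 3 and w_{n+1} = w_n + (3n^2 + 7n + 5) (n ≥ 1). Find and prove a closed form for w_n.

Claim: w_n = n^3 + 2n^2 + 2n − 2.

Base case: w_1 = 3, and 1^3 + 2·1^2 + 2·1 − 2 = 3.
Assume w_r = r^3 + 2r^2 + 2r − 2.
Then w_{r+1} = w_r + (3r^2 + 7r + 5) = (r^3 + 2r^2 + 2r − 2) + (3r^2 + 7r + 5) = r^3 + 5r^2 + 9r + 3,
and (r+1)^3 + 2·(r+1)^2 + 2·(r+1) − 2 = r^3 + 5r^2 + 9r + 3.
This completes the inductive step, so w_n = n^3 + 2n^2 + 2n − 2 for all n ≥ 1.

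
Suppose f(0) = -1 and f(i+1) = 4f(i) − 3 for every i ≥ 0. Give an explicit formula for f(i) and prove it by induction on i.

Claim: f(i) = -2·4^i + 1.

Base case: f(0) = -1, and -2·4^0 + 1 = -2 + 1 = -1.
Assume f(r) = -2·4^r + 1 for some r ≥ 0.
Then f(r+1) = 4f(r) − 3 = 4·(-2·4^r + 1) − 3 = -8·4^r + 4 − 3 = -2·4^{r+1} + 1.
This completes the inductive step, so f(i) = -2·4^i + 1 for all i ≥ 0.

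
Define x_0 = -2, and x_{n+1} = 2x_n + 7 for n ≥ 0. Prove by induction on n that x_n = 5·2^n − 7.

Base case: x_0 = -2, and 5·2^0 − 7 = 5 − 7 = -2.
Assume x_m = 5·2^m − 7 for some m ≥ 0.
Then x_{m+1} = 2x_m + 7 = 2·(5·2^m − 7) + 7 = 10·2^m − 14 + 7 = 5·2^{m+1} − 7.
This completes the inductive step, so x_n = 5·2^n − 7 for all n ≥ 0.

x_n = 5·2^n − 7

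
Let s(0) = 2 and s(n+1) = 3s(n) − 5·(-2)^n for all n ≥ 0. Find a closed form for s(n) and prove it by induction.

Claim: s(n) = 3^n + (-2)^n.

Base case: s(0) = 2, and 3^0 + (-2)^0 = 1 + 1 = 2.
Assume s(k) = 3^k + (-2)^k for some k ≥ 0.
Then s(k+1) = 3s(k) − 5·(-2)^k = 3·(3^k + (-2)^k) − 5·(-2)^k = 3^{k+1} + 3·(-2)^k − 5·(-2)^k = 3^{k+1} − 2·(-2)^k = 3^{k+1} + (-2)^{k+1}.
By induction, s(n) = 3^n + (-2)^n for all n ≥ 0.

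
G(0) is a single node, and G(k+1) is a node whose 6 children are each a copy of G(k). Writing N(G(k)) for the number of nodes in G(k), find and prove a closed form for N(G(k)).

Claim: N(G(k)) = (6^{k+1} − 1)/5.

Base case: N(G(0)) = 1, and (6^{0+1} − 1)/5 = 1.
Assume N(G(m)) = (6^{m+1} − 1)/5.
Then N(G(m+1)) = 1 + 6N(G(m)) = 1 + 6·(6^{m+1} − 1)/5 = 1 + (6^{m+2} − 6)/5 = (5 + 6^{m+2} − 6)/5 = (6^{m+2} − 1)/5.
So the formula holds for m+1, and by induction N(G(k)) = (6^{k+1} − 1)/5 for all k ≥ 0.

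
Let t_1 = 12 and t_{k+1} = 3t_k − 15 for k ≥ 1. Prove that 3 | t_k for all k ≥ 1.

Base case: t_1 = 12 = 3·4, so 3 | t_1.
Assume 3 | t_m, so t_m = 3s for some integer s.
Then t_{m+1} = 3t_m − 15 = 3·(3s) − 15 = 3(3s − 5), so 3 | t_{m+1}.
By induction, 3 | t_k for all k ≥ 1.

3 | t_k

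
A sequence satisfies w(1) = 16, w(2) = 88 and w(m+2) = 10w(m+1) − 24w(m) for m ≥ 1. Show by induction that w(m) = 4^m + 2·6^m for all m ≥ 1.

Base cases: w(1) = 16 and 4^1 + 2·6^1 = 16; w(2) = 88 and 4^2 + 2·6^2 = 88.
Assume w(j) = 4^j + 2·6^j for all 1 ≤ j ≤ k, where k ≥ 2.
Then w(k+1) = 10w(k) − 24w(k−1) = 10·(4^k + 2·6^k) − 24·(4^{k−1} + 2·6^{k−1}) = (10·4 − 24)4^{k−1} + 2·(10·6 − 24)6^{k−1} = 16·4^{k−1} + 72·6^{k−1} = 4^{k+1} + 2·6^{k+1}.
This completes the inductive step, so w(m) = 4^m + 2·6^m for all m ≥ 1.

w(m) = 4^m + 2·6^m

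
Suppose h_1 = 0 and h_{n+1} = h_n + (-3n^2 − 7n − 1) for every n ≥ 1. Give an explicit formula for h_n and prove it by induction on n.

Claim: h_n = -n^3 − 2n^2 + 2n + 1.

Base case: h_1 = 0, and -1^3 − 2·1^2 + 2·1 + 1 = 0.
Assume h_m = -m^3 − 2m^2 + 2m + 1.
Then h_{m+1} = h_m + (-3m^2 − 7m − 1) = (-m^3 − 2m^2 + 2m + 1) + (-3m^2 − 7m − 1) = -m^3 − 5m^2 − 5m,
and -(m+1)^3 − 2·(m+1)^2 + 2·(m+1) + 1 = -m^3 − 5m^2 − 5m.
By induction, h_n = -n^3 − 2n^2 + 2n + 1 for all n ≥ 1.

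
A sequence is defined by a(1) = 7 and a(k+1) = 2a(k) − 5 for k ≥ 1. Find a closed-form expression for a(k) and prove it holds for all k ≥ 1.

Claim: a(k) = 2^k + 5.

Base case: a(1) = 7, and 2^1 + 5 = 2 + 5 = 7.
Assume a(m) = 2^m + 5 for some m ≥ 1.
Then a(m+1) = 2a(m) − 5 = 2·(2^m + 5) − 5 = 2^{m+1} + 10 − 5 = 2^{m+1} + 5.
So the formula holds for m+1, and by induction a(k) = 2^k + 5 for all k ≥ 1.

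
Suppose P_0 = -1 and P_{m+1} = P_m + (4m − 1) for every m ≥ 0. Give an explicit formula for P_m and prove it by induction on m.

Claim: P_m = 2m^2 − 3m − 1.

Base case: P_0 = -1, and 2·0^2 − 3·0 − 1 = -1.
Assume P_r = 2r^2 − 3r − 1.
Then P_{r+1} = P_r + (4r − 1) = (2r^2 − 3r − 1) + (4r − 1) = 2r^2 + r − 2,
and 2·(r+1)^2 − 3·(r+1) − 1 = 2r^2 + r − 2.
Hence P_m = 2m^2 − 3m − 1 for every m ≥ 0, by induction.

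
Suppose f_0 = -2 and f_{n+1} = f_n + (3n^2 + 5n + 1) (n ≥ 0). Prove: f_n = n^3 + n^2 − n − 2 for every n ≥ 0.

Base case: f_0 = -2, and 0^3 + 0^2 − 0 − 2 = -2.
Assume f_m = m^3 + m^2 − m − 2.
Then f_{m+1} = f_m + (3m^2 + 5m + 1) = (m^3 + m^2 − m − 2) + (3m^2 + 5m + 1) = m^3 + 4m^2 + 4m − 1,
and (m+1)^3 + (m+1)^2 − (m+1) − 2 = m^3 + 4m^2 + 4m − 1.
By induction, f_n = n^3 + n^2 − n − 2 for all n ≥ 0.

f_n = n^3 + n^2 − n − 2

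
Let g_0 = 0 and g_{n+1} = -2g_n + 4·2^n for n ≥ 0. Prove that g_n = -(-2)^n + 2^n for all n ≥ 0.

Base case: g_0 = 0, and -(-2)^0 + 2^0 = -1 + 1 = 0.
Assume g_j = -(-2)^j + 2^j for some j ≥ 0.
Then g_{j+1} = -2g_j + 4·2^j = -2·(-(-2)^j + 2^j) + 4·2^j = -(-2)^{j+1} − 2·2^j + 4·2^j = -(-2)^{j+1} + 2·2^j = -(-2)^{j+1} + 2^{j+1}.
Hence g_n = -(-2)^n + 2^n for every n ≥ 0, by induction.

g_n = -(-2)^n + 2^n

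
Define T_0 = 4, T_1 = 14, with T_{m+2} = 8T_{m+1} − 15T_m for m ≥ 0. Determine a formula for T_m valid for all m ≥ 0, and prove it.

Claim: T_m = 3·3^m + 5^m.

Base cases: T_0 = 4 and 3·3^0 + 5^0 = 4; T_1 = 14 and 3·3^1 + 5^1 = 14.
Assume T_j = 3·3^j + 5^j for all 0 ≤ j ≤ r, where r ≥ 1.
Then T_{r+1} = 8T_r − 15T_{r−1} = 8·(3·3^r + 5^r) − 15·(3·3^{r−1} + 5^{r−1}) = 3·(8·3 − 15)3^{r−1} + (8·5 − 15)5^{r−1} = 27·3^{r−1} + 25·5^{r−1} = 3·3^{r+1} + 5^{r+1}.
By strong induction, T_m = 3·3^m + 5^m for all m ≥ 0.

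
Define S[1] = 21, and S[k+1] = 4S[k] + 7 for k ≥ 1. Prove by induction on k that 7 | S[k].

Base case: S[1] = 21 = 7·3, so 7 | S[1].
Assume 7 | S[r], so S[r] = 7t for some integer t.
Then S[r+1] = 4S[r] + 7 = 4·(7t) + 7 = 7(4t + 1), so 7 | S[r+1].
Hence 7 | S[k] for every k ≥ 1, by induction.

7 | S[k]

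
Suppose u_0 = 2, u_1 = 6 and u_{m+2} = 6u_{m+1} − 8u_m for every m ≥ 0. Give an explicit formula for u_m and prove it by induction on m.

Claim: u_m = 4^m + 2^m.

Base cases: u_0 = 2 and 4^0 + 2^0 = 2; u_1 = 6 and 4^1 + 2^1 = 6.
Assume u_j = 4^j + 2^j for all 0 ≤ j ≤ k, where k ≥ 1.
Then u_{k+1} = 6u_k − 8u_{k−1} = 6·(4^k + 2^k) − 8·(4^{k−1} + 2^{k−1}) = (6·4 − 8)4^{k−1} + (6·2 − 8)2^{k−1} = 16·4^{k−1} + 4·2^{k−1} = 4^{k+1} + 2^{k+1}.
So the formula holds for k+1, and by strong induction u_m = 4^m + 2^m for all m ≥ 0.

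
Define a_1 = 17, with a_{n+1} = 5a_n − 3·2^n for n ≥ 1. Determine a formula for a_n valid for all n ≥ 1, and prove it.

Claim: a_n = 3·5^n + 2^n.

Base case: a_1 = 17, and 3·5^1 + 2^1 = 15 + 2 = 17.
Assume a_k = 3·5^k + 2^k for some k ≥ 1.
Then a_{k+1} = 5a_k − 3·2^k = 5·(3·5^k + 2^k) − 3·2^k = 3·5^{k+1} + 5·2^k − 3·2^k = 3·5^{k+1} + 2·2^k = 3·5^{k+1} + 2^{k+1}.
This completes the inductive step, so a_n = 3·5^n + 2^n for all n ≥ 1.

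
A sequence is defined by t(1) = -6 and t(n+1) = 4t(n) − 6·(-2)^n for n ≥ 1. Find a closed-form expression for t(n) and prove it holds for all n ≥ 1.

Claim: t(n) = -4^n + (-2)^n.

Base case: t(1) = -6, and -4^1 + (-2)^1 = -4 − 2 = -6.
Assume t(r) = -4^r + (-2)^r for some r ≥ 1.
Then t(r+1) = 4t(r) − 6·(-2)^r = 4·(-4^r + (-2)^r) − 6·(-2)^r = -4^{r+1} + 4·(-2)^r − 6·(-2)^r = -4^{r+1} − 2·(-2)^r = -4^{r+1} + (-2)^{r+1}.
This completes the inductive step, so t(n) = -4^n + (-2)^n for all n ≥ 1.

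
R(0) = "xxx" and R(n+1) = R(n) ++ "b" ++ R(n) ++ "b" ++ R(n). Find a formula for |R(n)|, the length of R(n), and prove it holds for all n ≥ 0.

Claim: |R(n)| = 4·3^n − 1.

Base case: |R(0)| = 3, and 4·3^0 − 1 = 3.
Assume |R(m)| = 4·3^m − 1.
Then |R(m+1)| = 3|R(m)| + 2 = 3(4·3^m − 1) + 2 = 4·3^{m+1} − 3 + 2 = 4·3^{m+1} − 1.
This completes the inductive step, so |R(n)| = 4·3^n − 1 for all n ≥ 0.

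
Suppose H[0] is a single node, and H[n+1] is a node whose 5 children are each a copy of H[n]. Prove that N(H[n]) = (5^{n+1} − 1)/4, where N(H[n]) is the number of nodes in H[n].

Base case: N(H[0]) = 1, and (5^{0+1} − 1)/4 = 1.
Assume N(H[j]) = (5^{j+1} − 1)/4.
Then N(H[j+1]) = 1 + 5N(H[j]) = 1 + 5·(5^{j+1} − 1)/4 = 1 + (5^{j+2} − 5)/4 = (4 + 5^{j+2} − 5)/4 = (5^{j+2} − 1)/4.
Hence N(H[n]) = (5^{n+1} − 1)/4 for every n ≥ 0, by induction.

N(H[n]) = (5^{n+1} − 1)/4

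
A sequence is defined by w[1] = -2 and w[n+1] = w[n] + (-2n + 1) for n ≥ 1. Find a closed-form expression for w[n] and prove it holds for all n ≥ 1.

Claim: w[n] = -n^2 + 2n − 3.

Base case: w[1] = -2, and -1^2 + 2·1 − 3 = -2.
Assume w[r] = -r^2 + 2r − 3.
Then w[r+1] = w[r] + (-2r + 1) = (-r^2 + 2r − 3) + (-2r + 1) = -r^2 − 2,
and -(r+1)^2 + 2·(r+1) − 3 = -r^2 − 2.
Hence w[n] = -n^2 + 2n − 3 for every n ≥ 1, by induction.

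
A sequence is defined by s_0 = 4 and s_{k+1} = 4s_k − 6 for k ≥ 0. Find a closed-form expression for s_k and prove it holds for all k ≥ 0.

Claim: s_k = 2·4^k + 2.

Base case: s_0 = 4, and 2·4^0 + 2 = 2 + 2 = 4.
Assume s_r = 2·4^r + 2 for some r ≥ 0.
Then s_{r+1} = 4s_r − 6 = 4·(2·4^r + 2) − 6 = 8·4^r + 8 − 6 = 2·4^{r+1} + 2.
Hence s_k = 2·4^k + 2 for every k ≥ 0, by induction.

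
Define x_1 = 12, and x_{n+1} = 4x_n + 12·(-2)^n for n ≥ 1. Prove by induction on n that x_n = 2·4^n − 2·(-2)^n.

Base case: x_1 = 12, and 2·4^1 − 2·(-2)^1 = 8 + 4 = 12.
Assume x_m = 2·4^m − 2·(-2)^m for some m ≥ 1.
Then x_{m+1} = 4x_m + 12·(-2)^m = 4·(2·4^m − 2·(-2)^m) + 12·(-2)^m = 2·4^{m+1} − 8·(-2)^m + 12·(-2)^m = 2·4^{m+1} + 4·(-2)^m = 2·4^{m+1} − 2·(-2)^{m+1}.
By induction, x_n = 2·4^n − 2·(-2)^n for all n ≥ 1.

x_n = 2·4^n − 2·(-2)^n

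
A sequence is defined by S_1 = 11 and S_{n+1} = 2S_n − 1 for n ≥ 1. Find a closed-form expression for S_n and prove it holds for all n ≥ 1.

Claim: S_n = 5·2^n + 1.

Base case: S_1 = 11, and 5·2^1 + 1 = 10 + 1 = 11.
Assume S_r = 5·2^r + 1 for some r ≥ 1.
Then S_{r+1} = 2S_r − 1 = 2·(5·2^r + 1) − 1 = 10·2^r + 2 − 1 = 5·2^{r+1} + 1.
Hence S_n = 5·2^n + 1 for every n ≥ 1, by induction.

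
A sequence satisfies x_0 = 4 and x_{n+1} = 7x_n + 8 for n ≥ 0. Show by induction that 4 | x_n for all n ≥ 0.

Base case: x_0 = 4 = 4·1, so 4 | x_0.
Assume 4 | x_k, so x_k = 4t for some integer t.
Then x_{k+1} = 7x_k + 8 = 7·(4t) + 8 = 4(7t + 2), so 4 | x_{k+1}.
By induction, 4 | x_n for all n ≥ 0.

4 | x_n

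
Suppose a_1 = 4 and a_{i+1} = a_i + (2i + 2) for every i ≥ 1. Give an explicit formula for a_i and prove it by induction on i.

Claim: a_i = i^2 + i + 2.

Base case: a_1 = 4, and 1^2 + 1 + 2 = 4.
Assume a_j = j^2 + j + 2.
Then a_{j+1} = a_j + (2j + 2) = (j^2 + j + 2) + (2j + 2) = j^2 + 3j + 4,
and (j+1)^2 + (j+1) + 2 = j^2 + 3j + 4.
By induction, a_i = i^2 + i + 2 for all i ≥ 1.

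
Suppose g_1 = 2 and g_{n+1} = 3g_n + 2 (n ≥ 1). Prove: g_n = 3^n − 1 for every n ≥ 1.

Base case: g_1 = 2, and 3^1 − 1 = 3 − 1 = 2.
Assume g_j = 3^j − 1 for some j ≥ 1.
Then g_{j+1} = 3g_j + 2 = 3·(3^j − 1) + 2 = 3^{j+1} − 3 + 2 = 3^{j+1} − 1.
By induction, g_n = 3^n − 1 for all n ≥ 1.

g_n = 3^n − 1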